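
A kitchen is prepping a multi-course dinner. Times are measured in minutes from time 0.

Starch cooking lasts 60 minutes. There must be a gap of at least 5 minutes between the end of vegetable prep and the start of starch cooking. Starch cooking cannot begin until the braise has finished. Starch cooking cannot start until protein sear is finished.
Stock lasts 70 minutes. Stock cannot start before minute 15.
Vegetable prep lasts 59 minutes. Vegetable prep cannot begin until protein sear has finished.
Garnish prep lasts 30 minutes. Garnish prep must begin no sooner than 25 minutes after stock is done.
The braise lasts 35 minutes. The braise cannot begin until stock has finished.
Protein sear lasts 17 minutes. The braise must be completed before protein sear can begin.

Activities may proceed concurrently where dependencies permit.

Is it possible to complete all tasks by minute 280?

After its own release at minute 15, stock can start at minute 15 and finishes at minute 85.
After stock (finishes minute 85, plus 25-minute gap → minute 110), garnish prep can start at minute 110 and finishes at minute 140.
The braise cannot begin until stock (finishes minute 85). It runs from minute 85 to 85 + 35 = minute 120.
After the braise (finishes minute 120), protein sear can start at minute 120 and finishes at minute 137.
Vegetable prep waits on protein sear (finishes minute 137), so it starts at minute 137 and finishes at 137 + 59 = minute 196.
For starch cooking: vegetable prep (finishes minute 196, plus 5-minute gap → minute 201); the braise (finishes minute 120); protein sear (finishes minute 137). Taking the maximum gives a start of minute 201, and it finishes at 201 + 60 = minute 261.
Every task is finished by minute 261, which is no later than the deadline of 280, so the schedule is feasible.

Yes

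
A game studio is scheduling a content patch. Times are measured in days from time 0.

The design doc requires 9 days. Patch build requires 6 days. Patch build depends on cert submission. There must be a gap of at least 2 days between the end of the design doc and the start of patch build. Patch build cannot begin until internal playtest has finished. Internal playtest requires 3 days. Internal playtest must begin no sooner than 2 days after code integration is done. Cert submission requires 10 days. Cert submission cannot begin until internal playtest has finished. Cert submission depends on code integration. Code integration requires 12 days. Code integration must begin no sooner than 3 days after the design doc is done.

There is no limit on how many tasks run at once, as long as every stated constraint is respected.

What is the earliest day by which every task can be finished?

45

The design doc can start immediately at day 0; it finishes at day 9.
Code integration cannot begin until the design doc (finishes day 9, plus 3-day gap → day 12). It runs from day 12 to 12 + 12 = day 24.
After code integration (finishes day 24, plus 2-day gap → day 26), internal playtest can start at day 26 and finishes at day 29.
Cert submission cannot start until internal playtest (finishes day 29); code integration (finishes day 24). The controlling bound is day 29, so cert submission finishes at 29 + 10 = day 39.
Patch build has to wait for cert submission (finishes day 39); the design doc (finishes day 9, plus 2-day gap → day 11); internal playtest (finishes day 29). The latest of these is day 39, so patch build runs day 39 to 39 + 6 = day 45.
All tasks are finished once the last one completes. Finish times: The design doc at 9, Code integration at 24, Internal playtest at 29, Cert submission at 39, Patch build at 45. The latest is day 45.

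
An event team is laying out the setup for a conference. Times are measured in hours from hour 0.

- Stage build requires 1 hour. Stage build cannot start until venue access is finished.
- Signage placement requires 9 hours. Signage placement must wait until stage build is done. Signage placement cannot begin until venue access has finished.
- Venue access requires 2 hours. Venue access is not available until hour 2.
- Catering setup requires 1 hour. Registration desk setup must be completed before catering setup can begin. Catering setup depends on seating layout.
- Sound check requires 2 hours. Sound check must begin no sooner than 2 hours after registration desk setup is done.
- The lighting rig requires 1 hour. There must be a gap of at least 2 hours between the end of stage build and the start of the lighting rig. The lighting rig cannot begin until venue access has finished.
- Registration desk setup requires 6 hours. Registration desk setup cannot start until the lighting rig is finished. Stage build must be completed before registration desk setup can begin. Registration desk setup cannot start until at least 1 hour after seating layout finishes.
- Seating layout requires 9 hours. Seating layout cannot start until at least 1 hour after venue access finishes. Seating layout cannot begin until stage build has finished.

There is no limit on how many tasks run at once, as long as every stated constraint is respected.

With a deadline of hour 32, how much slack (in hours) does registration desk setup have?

7

Venue access cannot begin until its own release at hour 2. It runs from hour 2 to 2 + 2 = hour 4.
Stage build cannot begin until venue access (finishes hour 4). It runs from hour 4 to 4 + 1 = hour 5.
Seating layout cannot start until venue access (finishes hour 4, plus 1-hour gap → hour 5); stage build (finishes hour 5). The controlling bound is hour 5, so seating layout finishes at 5 + 9 = hour 14.
The lighting rig needs all of stage build (finishes hour 5, plus 2-hour gap → hour 7); venue access (finishes hour 4). That puts its earliest start at hour 7; it finishes at 7 + 1 = hour 8.
For registration desk setup: the lighting rig (finishes hour 8); stage build (finishes hour 5); seating layout (finishes hour 14, plus 1-hour gap → hour 15). Taking the maximum gives a start of hour 15, and it finishes at 15 + 6 = hour 21.

Working backward from the deadline:
Nothing follows catering setup; the deadline of hour 32 is its only limit. It must start by 32 − 1 = hour 31.
Sound check must finish by hour 32; it takes 2 hours, so it must start by 32 − 2 = hour 30.
Registration desk setup has several dependents: catering setup (must start by hour 31); sound check (must start by hour 30, minus 2-hour gap → hour 28). The earliest of those limits is hour 28, so registration desk setup must start by 28 − 6 = hour 22.
So registration desk setup can start as early as hour 15 and as late as hour 22, giving 22 − 15 = 7 hours of slack.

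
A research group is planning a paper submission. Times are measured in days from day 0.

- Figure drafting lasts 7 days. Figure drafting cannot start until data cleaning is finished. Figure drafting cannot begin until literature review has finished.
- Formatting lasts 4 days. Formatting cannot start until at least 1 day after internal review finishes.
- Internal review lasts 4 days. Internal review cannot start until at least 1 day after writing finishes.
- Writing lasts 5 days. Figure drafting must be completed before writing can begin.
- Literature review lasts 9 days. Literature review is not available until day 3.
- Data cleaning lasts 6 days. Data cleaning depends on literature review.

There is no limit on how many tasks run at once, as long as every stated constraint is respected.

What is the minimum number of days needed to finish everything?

After its own release at day 3, literature review can start at day 3 and finishes at day 12.
Data cleaning cannot begin until literature review (finishes day 12). It runs from day 12 to 12 + 6 = day 18.
Figure drafting cannot start until data cleaning (finishes day 18); literature review (finishes day 12). The controlling bound is day 18, so figure drafting finishes at 18 + 7 = day 25.
Writing cannot begin until figure drafting (finishes day 25). It runs from day 25 to 25 + 5 = day 30.
Internal review waits on writing (finishes day 30, plus 1-day gap → day 31), so it starts at day 31 and finishes at 31 + 4 = day 35.
Formatting cannot begin until internal review (finishes day 35, plus 1-day gap → day 36). It runs from day 36 to 36 + 4 = day 40.
All tasks are finished once the last one completes. Finish times: Literature review at 12, Data cleaning at 18, Figure drafting at 25, Writing at 30, Internal review at 35, Formatting at 40. The latest is day 40.

40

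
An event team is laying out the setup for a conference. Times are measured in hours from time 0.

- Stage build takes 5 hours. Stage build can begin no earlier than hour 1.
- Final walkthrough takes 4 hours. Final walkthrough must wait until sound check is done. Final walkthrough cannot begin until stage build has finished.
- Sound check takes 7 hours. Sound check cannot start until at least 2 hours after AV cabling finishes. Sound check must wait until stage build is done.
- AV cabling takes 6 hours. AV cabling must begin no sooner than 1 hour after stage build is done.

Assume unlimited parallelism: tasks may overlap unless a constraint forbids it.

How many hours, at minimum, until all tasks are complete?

After its own release at hour 1, stage build can start at hour 1 and finishes at hour 6.
After stage build (finishes hour 6, plus 1-hour gap → hour 7), AV cabling can start at hour 7 and finishes at hour 13.
Sound check has to wait for AV cabling (finishes hour 13, plus 2-hour gap → hour 15); stage build (finishes hour 6). The latest of these is hour 15, so sound check runs hour 15 to 15 + 7 = hour 22.
Final walkthrough has to wait for sound check (finishes hour 22); stage build (finishes hour 6). The latest of these is hour 22, so final walkthrough runs hour 22 to 22 + 4 = hour 26.
All tasks are finished once the last one completes. Finish times: Stage build at 6, AV cabling at 13, Sound check at 22, Final walkthrough at 26. The latest is hour 26.

26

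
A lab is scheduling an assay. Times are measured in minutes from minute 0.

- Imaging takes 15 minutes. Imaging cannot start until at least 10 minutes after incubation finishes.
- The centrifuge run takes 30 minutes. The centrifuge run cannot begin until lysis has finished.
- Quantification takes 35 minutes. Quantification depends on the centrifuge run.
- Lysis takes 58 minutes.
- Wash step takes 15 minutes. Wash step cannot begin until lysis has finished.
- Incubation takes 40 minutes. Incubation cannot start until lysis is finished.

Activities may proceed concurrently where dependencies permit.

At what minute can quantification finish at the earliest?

123

Nothing blocks lysis, so it runs from minute 0 to minute 58.
After lysis (finishes minute 58), the centrifuge run can start at minute 58 and finishes at minute 88.
Quantification cannot begin until the centrifuge run (finishes minute 88). It runs from minute 88 to 88 + 35 = minute 123.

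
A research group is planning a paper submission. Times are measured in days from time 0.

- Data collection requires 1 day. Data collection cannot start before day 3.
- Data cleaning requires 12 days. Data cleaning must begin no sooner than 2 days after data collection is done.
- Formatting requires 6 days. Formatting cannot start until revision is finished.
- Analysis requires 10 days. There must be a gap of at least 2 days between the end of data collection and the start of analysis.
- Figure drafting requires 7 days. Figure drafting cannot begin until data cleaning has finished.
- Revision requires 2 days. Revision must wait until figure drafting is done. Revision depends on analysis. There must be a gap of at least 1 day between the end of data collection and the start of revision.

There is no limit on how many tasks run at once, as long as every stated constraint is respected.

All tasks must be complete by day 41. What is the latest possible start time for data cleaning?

Formatting must finish by day 41; it takes 6 days, so it must start by 41 − 6 = day 35.
Revision feeds into formatting (must start by day 35); so revision must finish by day 35 and therefore start by day 33.
Since revision (must start by day 33) depends on it, figure drafting must finish by day 33. Backing off its 7-day duration gives a latest start of day 26.
Data cleaning has to be done before figure drafting (must start by day 26). That means finishing by day 26, i.e. starting by 26 − 12 = day 14.

14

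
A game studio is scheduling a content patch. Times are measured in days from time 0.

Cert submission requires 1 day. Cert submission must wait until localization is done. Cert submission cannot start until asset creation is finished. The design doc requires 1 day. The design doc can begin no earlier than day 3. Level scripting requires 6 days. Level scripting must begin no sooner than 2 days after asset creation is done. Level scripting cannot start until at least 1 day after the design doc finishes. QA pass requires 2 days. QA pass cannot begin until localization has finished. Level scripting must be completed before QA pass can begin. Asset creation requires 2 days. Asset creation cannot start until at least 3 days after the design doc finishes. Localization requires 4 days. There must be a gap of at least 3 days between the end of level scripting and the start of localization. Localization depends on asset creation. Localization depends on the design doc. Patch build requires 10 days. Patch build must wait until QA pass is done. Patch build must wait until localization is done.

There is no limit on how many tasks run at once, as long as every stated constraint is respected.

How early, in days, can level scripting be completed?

17

The design doc waits on its own release at day 3, so it starts at day 3 and finishes at 3 + 1 = day 4.
Asset creation waits on the design doc (finishes day 4, plus 3-day gap → day 7), so it starts at day 7 and finishes at 7 + 2 = day 9.
Level scripting has to wait for asset creation (finishes day 9, plus 2-day gap → day 11); the design doc (finishes day 4, plus 1-day gap → day 5). The latest of these is day 11, so level scripting runs day 11 to 11 + 6 = day 17.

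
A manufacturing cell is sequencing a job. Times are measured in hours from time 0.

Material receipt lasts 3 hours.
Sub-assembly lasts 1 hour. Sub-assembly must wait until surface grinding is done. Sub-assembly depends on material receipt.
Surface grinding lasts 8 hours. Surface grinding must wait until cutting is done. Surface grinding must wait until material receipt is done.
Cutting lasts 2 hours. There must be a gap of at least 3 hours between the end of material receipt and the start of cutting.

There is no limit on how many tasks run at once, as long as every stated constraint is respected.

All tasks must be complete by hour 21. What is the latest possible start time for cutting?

To finish by hour 21, sub-assembly (duration 1) must start no later than hour 20.
Surface grinding has to be done before sub-assembly (must start by hour 20). That means finishing by hour 20, i.e. starting by 20 − 8 = hour 12.
Cutting has to be done before surface grinding (must start by hour 12). That means finishing by hour 12, i.e. starting by 12 − 2 = hour 10.

10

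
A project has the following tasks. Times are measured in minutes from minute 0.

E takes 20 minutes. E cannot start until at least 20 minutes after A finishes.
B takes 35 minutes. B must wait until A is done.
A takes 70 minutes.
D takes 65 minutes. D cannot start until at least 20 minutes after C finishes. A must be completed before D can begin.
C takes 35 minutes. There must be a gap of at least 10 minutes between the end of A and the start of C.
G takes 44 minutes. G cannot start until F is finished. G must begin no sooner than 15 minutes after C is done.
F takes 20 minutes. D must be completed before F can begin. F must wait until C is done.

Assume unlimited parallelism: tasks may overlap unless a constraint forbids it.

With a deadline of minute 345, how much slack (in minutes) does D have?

81

Nothing blocks A, so it runs from minute 0 to minute 70.
C cannot begin until A (finishes minute 70, plus 10-minute gap → minute 80). It runs from minute 80 to 80 + 35 = minute 115.
D needs all of C (finishes minute 115, plus 20-minute gap → minute 135); A (finishes minute 70). That puts its earliest start at minute 135; it finishes at 135 + 65 = minute 200.

Working backward from the deadline:
Nothing follows G; the deadline of minute 345 is its only limit. It must start by 345 − 44 = minute 301.
F has to be done before G (must start by minute 301). That means finishing by minute 301, i.e. starting by 301 − 20 = minute 281.
D must finish before F (must start by minute 281). With a 65-minute duration, D must start by 281 − 65 = minute 216.
So D can start as early as minute 135 and as late as minute 216, giving 216 − 135 = 81 minutes of slack.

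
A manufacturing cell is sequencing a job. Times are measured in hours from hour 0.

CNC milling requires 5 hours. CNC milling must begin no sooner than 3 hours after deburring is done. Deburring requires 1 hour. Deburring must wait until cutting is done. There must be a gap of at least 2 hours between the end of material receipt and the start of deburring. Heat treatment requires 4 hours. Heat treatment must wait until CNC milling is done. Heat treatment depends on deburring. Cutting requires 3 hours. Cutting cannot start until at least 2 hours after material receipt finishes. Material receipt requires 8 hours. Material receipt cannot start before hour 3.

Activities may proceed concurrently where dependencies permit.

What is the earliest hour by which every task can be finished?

29

Material receipt waits on its own release at hour 3, so it starts at hour 3 and finishes at 3 + 8 = hour 11.
After material receipt (finishes hour 11, plus 2-hour gap → hour 13), cutting can start at hour 13 and finishes at hour 16.
Deburring cannot start until cutting (finishes hour 16); material receipt (finishes hour 11, plus 2-hour gap → hour 13). The controlling bound is hour 16, so deburring finishes at 16 + 1 = hour 17.
CNC milling cannot begin until deburring (finishes hour 17, plus 3-hour gap → hour 20). It runs from hour 20 to 20 + 5 = hour 25.
Heat treatment cannot start until CNC milling (finishes hour 25); deburring (finishes hour 17). The controlling bound is hour 25, so heat treatment finishes at 25 + 4 = hour 29.
All tasks are finished once the last one completes. Finish times: Material receipt at 11, Cutting at 16, Deburring at 17, CNC milling at 25, Heat treatment at 29. The latest is hour 29.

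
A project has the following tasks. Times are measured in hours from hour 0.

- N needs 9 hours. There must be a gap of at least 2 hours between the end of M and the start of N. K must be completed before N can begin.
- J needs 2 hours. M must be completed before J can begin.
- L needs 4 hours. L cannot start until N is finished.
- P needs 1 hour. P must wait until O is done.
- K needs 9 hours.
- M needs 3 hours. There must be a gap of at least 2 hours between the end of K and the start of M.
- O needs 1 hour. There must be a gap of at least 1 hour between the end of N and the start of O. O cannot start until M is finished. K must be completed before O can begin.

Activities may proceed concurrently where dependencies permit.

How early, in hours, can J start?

14

K has no prerequisites, so it starts at hour 0 and finishes at hour 9.
After K (finishes hour 9, plus 2-hour gap → hour 11), M can start at hour 11 and finishes at hour 14.
J waits on M (finishes hour 14), so the earliest it can start is hour 14.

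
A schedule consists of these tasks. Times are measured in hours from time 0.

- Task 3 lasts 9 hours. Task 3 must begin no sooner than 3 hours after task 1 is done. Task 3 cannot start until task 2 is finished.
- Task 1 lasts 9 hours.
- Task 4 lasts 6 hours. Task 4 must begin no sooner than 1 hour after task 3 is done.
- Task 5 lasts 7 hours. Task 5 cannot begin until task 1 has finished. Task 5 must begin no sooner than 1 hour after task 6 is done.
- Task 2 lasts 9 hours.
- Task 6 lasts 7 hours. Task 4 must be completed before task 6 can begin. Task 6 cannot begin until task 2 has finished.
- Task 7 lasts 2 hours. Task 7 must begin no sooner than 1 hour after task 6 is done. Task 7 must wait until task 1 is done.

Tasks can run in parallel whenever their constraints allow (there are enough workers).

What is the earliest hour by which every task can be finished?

Task 2 can start immediately at hour 0; it finishes at hour 9.
Nothing blocks task 1, so it runs from hour 0 to hour 9.
Task 3 has to wait for task 1 (finishes hour 9, plus 3-hour gap → hour 12); task 2 (finishes hour 9). The latest of these is hour 12, so task 3 runs hour 12 to 12 + 9 = hour 21.
Task 4 waits on task 3 (finishes hour 21, plus 1-hour gap → hour 22), so it starts at hour 22 and finishes at 22 + 6 = hour 28.
Task 6 cannot start until task 4 (finishes hour 28); task 2 (finishes hour 9). The controlling bound is hour 28, so task 6 finishes at 28 + 7 = hour 35.
Task 7 needs all of task 6 (finishes hour 35, plus 1-hour gap → hour 36); task 1 (finishes hour 9). That puts its earliest start at hour 36; it finishes at 36 + 2 = hour 38.
Task 5 has to wait for task 1 (finishes hour 9); task 6 (finishes hour 35, plus 1-hour gap → hour 36). The latest of these is hour 36, so task 5 runs hour 36 to 36 + 7 = hour 43.
All tasks are finished once the last one completes. Finish times: Task 1 at 9, Task 2 at 9, Task 3 at 21, Task 4 at 28, Task 5 at 43, Task 6 at 35, Task 7 at 38. The latest is hour 43.

43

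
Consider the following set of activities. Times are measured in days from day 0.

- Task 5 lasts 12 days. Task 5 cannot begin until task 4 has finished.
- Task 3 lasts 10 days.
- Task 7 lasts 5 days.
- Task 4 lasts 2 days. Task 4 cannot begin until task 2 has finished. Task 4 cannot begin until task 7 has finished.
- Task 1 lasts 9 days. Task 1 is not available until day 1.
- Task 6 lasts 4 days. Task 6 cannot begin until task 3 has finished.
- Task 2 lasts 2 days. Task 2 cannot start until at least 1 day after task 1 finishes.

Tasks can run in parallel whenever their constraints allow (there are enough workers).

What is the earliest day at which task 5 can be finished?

Task 7 can start immediately at day 0; it finishes at day 5.
After its own release at day 1, task 1 can start at day 1 and finishes at day 10.
Task 2 cannot begin until task 1 (finishes day 10, plus 1-day gap → day 11). It runs from day 11 to 11 + 2 = day 13.
For task 4: task 2 (finishes day 13); task 7 (finishes day 5). Taking the maximum gives a start of day 13, and it finishes at 13 + 2 = day 15.
Task 5 cannot begin until task 4 (finishes day 15). It runs from day 15 to 15 + 12 = day 27.

27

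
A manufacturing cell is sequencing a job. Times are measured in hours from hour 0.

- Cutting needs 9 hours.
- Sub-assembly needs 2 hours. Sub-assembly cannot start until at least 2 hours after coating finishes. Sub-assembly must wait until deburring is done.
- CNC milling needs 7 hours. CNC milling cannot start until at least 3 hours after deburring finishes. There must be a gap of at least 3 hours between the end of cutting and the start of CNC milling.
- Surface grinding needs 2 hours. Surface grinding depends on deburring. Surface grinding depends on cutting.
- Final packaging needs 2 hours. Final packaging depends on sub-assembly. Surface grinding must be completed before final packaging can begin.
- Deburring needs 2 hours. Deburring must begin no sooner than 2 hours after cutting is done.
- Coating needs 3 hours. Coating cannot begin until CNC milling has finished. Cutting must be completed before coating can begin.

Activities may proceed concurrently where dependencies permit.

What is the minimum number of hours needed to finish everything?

32

Cutting has no prerequisites, so it starts at hour 0 and finishes at hour 9.
After cutting (finishes hour 9, plus 2-hour gap → hour 11), deburring can start at hour 11 and finishes at hour 13.
Surface grinding has to wait for deburring (finishes hour 13); cutting (finishes hour 9). The latest of these is hour 13, so surface grinding runs hour 13 to 13 + 2 = hour 15.
CNC milling has to wait for deburring (finishes hour 13, plus 3-hour gap → hour 16); cutting (finishes hour 9, plus 3-hour gap → hour 12). The latest of these is hour 16, so CNC milling runs hour 16 to 16 + 7 = hour 23.
For coating: CNC milling (finishes hour 23); cutting (finishes hour 9). Taking the maximum gives a start of hour 23, and it finishes at 23 + 3 = hour 26.
For sub-assembly: coating (finishes hour 26, plus 2-hour gap → hour 28); deburring (finishes hour 13). Taking the maximum gives a start of hour 28, and it finishes at 28 + 2 = hour 30.
Final packaging has to wait for sub-assembly (finishes hour 30); surface grinding (finishes hour 15). The latest of these is hour 30, so final packaging runs hour 30 to 30 + 2 = hour 32.
All tasks are finished once the last one completes. Finish times: Cutting at 9, Deburring at 13, CNC milling at 23, Surface grinding at 15, Coating at 26, Sub-assembly at 30, Final packaging at 32. The latest is hour 32.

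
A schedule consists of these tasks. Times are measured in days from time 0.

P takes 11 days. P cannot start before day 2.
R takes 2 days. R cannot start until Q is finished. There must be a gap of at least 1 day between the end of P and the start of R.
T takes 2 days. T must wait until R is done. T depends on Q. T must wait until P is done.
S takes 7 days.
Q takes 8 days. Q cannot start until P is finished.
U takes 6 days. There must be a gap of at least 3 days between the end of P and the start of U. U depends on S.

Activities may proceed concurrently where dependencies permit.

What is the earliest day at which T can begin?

23

P cannot begin until its own release at day 2. It runs from day 2 to 2 + 11 = day 13.
Q cannot begin until P (finishes day 13). It runs from day 13 to 13 + 8 = day 21.
R has to wait for Q (finishes day 21); P (finishes day 13, plus 1-day gap → day 14). The latest of these is day 21, so R runs day 21 to 21 + 2 = day 23.
T waits on R (finishes day 23); Q (finishes day 21); P (finishes day 13). The latest of these is day 23, which is the earliest T can start.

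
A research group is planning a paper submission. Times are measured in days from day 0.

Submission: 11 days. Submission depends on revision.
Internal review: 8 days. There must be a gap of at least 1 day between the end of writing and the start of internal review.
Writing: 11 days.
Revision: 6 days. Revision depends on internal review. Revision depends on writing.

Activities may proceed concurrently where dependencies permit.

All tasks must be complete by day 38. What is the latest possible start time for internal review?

To finish by day 38, submission (duration 11) must start no later than day 27.
Revision has to be done before submission (must start by day 27). That means finishing by day 27, i.e. starting by 27 − 6 = day 21.
Since revision (must start by day 21) depends on it, internal review must finish by day 21. Backing off its 8-day duration gives a latest start of day 13.

13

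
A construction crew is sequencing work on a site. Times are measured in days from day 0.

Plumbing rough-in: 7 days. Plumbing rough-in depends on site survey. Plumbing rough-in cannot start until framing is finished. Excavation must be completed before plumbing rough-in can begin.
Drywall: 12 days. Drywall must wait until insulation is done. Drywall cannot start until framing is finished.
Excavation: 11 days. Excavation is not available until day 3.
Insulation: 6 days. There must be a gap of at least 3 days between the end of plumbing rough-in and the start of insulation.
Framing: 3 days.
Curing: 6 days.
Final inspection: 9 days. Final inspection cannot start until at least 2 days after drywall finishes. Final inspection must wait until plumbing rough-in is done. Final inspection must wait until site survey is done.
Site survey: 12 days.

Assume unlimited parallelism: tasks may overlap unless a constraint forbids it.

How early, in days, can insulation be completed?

Framing has no prerequisites, so it starts at day 0 and finishes at day 3.
After its own release at day 3, excavation can start at day 3 and finishes at day 14.
Site survey can start immediately at day 0; it finishes at day 12.
For plumbing rough-in: site survey (finishes day 12); framing (finishes day 3); excavation (finishes day 14). Taking the maximum gives a start of day 14, and it finishes at 14 + 7 = day 21.
Insulation cannot begin until plumbing rough-in (finishes day 21, plus 3-day gap → day 24). It runs from day 24 to 24 + 6 = day 30.

30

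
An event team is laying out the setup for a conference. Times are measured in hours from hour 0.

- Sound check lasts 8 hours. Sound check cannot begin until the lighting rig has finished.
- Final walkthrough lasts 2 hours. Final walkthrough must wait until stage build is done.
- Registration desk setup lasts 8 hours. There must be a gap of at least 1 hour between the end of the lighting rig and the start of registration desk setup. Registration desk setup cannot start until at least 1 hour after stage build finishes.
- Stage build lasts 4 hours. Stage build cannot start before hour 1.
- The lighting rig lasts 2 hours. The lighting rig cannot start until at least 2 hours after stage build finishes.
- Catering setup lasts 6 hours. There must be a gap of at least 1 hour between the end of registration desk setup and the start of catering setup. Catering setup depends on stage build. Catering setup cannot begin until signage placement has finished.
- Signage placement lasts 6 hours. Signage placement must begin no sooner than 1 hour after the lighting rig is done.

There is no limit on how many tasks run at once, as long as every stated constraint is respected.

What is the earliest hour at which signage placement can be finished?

Stage build cannot begin until its own release at hour 1. It runs from hour 1 to 1 + 4 = hour 5.
The lighting rig cannot begin until stage build (finishes hour 5, plus 2-hour gap → hour 7). It runs from hour 7 to 7 + 2 = hour 9.
Signage placement cannot begin until the lighting rig (finishes hour 9, plus 1-hour gap → hour 10). It runs from hour 10 to 10 + 6 = hour 16.

16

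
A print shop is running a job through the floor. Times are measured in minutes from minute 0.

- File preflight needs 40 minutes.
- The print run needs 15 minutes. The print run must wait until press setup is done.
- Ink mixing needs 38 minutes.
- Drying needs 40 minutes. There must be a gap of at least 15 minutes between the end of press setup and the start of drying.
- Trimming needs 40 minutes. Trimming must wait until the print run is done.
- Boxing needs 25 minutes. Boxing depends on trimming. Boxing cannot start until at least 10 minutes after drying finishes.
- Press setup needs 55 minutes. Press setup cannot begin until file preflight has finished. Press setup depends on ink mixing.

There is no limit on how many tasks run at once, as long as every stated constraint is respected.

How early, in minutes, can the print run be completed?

Ink mixing can start immediately at minute 0; it finishes at minute 38.
File preflight has no prerequisites, so it starts at minute 0 and finishes at minute 40.
Press setup has to wait for file preflight (finishes minute 40); ink mixing (finishes minute 38). The latest of these is minute 40, so press setup runs minute 40 to 40 + 55 = minute 95.
The print run cannot begin until press setup (finishes minute 95). It runs from minute 95 to 95 + 15 = minute 110.

110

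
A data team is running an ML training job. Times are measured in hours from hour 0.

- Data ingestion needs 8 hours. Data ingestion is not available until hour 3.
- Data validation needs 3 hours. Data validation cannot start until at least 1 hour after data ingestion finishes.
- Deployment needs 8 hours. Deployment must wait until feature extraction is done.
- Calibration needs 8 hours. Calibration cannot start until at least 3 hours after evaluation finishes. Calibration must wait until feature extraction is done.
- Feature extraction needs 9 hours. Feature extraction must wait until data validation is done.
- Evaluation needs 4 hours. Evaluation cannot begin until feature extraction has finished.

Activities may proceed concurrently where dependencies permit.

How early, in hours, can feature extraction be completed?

After its own release at hour 3, data ingestion can start at hour 3 and finishes at hour 11.
After data ingestion (finishes hour 11, plus 1-hour gap → hour 12), data validation can start at hour 12 and finishes at hour 15.
After data validation (finishes hour 15), feature extraction can start at hour 15 and finishes at hour 24.

24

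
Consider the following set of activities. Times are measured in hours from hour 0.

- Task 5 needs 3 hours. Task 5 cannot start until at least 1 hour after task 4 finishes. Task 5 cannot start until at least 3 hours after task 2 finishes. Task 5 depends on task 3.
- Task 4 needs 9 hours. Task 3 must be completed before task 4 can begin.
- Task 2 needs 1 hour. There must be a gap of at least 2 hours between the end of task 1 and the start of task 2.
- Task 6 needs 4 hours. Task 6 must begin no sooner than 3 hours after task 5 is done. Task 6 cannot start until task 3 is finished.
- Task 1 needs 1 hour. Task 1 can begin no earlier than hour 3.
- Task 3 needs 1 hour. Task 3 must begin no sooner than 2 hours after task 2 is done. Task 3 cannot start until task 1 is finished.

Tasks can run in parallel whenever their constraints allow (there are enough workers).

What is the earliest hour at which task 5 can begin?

20

Task 1 cannot begin until its own release at hour 3. It runs from hour 3 to 3 + 1 = hour 4.
Task 2 cannot begin until task 1 (finishes hour 4, plus 2-hour gap → hour 6). It runs from hour 6 to 6 + 1 = hour 7.
Task 3 cannot start until task 2 (finishes hour 7, plus 2-hour gap → hour 9); task 1 (finishes hour 4). The controlling bound is hour 9, so task 3 finishes at 9 + 1 = hour 10.
Task 4 cannot begin until task 3 (finishes hour 10). It runs from hour 10 to 10 + 9 = hour 19.
Task 5 waits on task 4 (finishes hour 19, plus 1-hour gap → hour 20); task 2 (finishes hour 7, plus 3-hour gap → hour 10); task 3 (finishes hour 10). The latest of these is hour 20, which is the earliest task 5 can start.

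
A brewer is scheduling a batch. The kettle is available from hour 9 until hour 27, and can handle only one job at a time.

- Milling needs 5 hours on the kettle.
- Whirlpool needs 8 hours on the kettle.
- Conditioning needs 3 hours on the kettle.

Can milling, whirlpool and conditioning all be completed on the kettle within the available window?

Yes

The kettle window is 27 − 9 = 18 hours.
Running back to back, the jobs need 5 + 8 + 3 = 16 hours on the kettle.
Since 16 ≤ 18, they fit within the window.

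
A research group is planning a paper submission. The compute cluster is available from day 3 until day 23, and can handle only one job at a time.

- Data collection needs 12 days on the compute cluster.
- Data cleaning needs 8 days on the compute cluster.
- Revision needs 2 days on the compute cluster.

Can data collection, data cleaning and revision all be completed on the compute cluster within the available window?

No

The compute cluster window is 23 − 3 = 20 days.
Running back to back, the jobs need 12 + 8 + 2 = 22 days on the compute cluster.
Since 22 > 20, they cannot all fit.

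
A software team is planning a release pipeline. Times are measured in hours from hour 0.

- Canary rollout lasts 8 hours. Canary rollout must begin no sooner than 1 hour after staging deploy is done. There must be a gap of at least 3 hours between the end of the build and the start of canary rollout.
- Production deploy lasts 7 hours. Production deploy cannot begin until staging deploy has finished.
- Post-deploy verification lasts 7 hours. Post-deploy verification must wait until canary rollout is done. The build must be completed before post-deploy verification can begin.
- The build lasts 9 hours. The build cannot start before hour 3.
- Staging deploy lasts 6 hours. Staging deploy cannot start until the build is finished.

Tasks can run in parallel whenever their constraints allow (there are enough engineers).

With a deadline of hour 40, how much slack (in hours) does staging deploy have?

6

The build waits on its own release at hour 3, so it starts at hour 3 and finishes at 3 + 9 = hour 12.
Staging deploy waits on the build (finishes hour 12), so it starts at hour 12 and finishes at 12 + 6 = hour 18.

Working backward from the deadline:
To finish by hour 40, post-deploy verification (duration 7) must start no later than hour 33.
Canary rollout must finish before post-deploy verification (must start by hour 33). With an 8-hour duration, canary rollout must start by 33 − 8 = hour 25.
Nothing follows production deploy; the deadline of hour 40 is its only limit. It must start by 40 − 7 = hour 33.
Staging deploy feeds canary rollout (must start by hour 25, minus 1-hour gap → hour 24); production deploy (must start by hour 33). Taking the minimum, staging deploy must finish by hour 24 and start by 24 − 6 = hour 18.
So staging deploy can start as early as hour 12 and as late as hour 18, giving 18 − 12 = 6 hours of slack.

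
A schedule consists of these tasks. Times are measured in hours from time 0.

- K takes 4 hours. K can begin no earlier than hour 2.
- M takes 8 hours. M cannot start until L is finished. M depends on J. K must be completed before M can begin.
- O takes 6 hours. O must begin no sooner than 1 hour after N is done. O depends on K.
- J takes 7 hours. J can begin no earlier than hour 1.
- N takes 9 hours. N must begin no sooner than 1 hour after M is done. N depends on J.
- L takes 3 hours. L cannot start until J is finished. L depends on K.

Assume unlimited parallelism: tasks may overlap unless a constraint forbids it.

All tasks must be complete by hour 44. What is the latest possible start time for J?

9

Nothing follows O; the deadline of hour 44 is its only limit. It must start by 44 − 6 = hour 38.
Since O (must start by hour 38, minus 1-hour gap → hour 37) depends on it, N must finish by hour 37. Backing off its 9-hour duration gives a latest start of hour 28.
M feeds into N (must start by hour 28, minus 1-hour gap → hour 27); so M must finish by hour 27 and therefore start by hour 19.
Since M (must start by hour 19) depends on it, L must finish by hour 19. Backing off its 3-hour duration gives a latest start of hour 16.
J has several dependents: L (must start by hour 16); M (must start by hour 19); N (must start by hour 28). The earliest of those limits is hour 16, so J must start by 16 − 7 = hour 9.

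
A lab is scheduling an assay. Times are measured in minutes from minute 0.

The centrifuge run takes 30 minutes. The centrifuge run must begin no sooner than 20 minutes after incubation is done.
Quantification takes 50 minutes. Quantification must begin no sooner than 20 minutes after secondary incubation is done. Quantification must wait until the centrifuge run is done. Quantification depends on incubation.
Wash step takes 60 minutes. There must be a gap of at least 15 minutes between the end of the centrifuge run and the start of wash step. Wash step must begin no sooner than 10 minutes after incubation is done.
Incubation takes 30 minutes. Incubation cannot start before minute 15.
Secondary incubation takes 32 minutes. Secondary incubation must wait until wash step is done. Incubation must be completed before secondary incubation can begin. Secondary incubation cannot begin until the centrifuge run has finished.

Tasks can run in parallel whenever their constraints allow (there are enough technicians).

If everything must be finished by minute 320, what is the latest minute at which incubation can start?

63

To finish by minute 320, quantification (duration 50) must start no later than minute 270.
Secondary incubation feeds into quantification (must start by minute 270, minus 20-minute gap → minute 250); so secondary incubation must finish by minute 250 and therefore start by minute 218.
Wash step has to be done before secondary incubation (must start by minute 218). That means finishing by minute 218, i.e. starting by 218 − 60 = minute 158.
The centrifuge run feeds wash step (must start by minute 158, minus 15-minute gap → minute 143); secondary incubation (must start by minute 218); quantification (must start by minute 270). Taking the minimum, the centrifuge run must finish by minute 143 and start by 143 − 30 = minute 113.
Incubation must finish in time for the centrifuge run (must start by minute 113, minus 20-minute gap → minute 93); wash step (must start by minute 158, minus 10-minute gap → minute 148); secondary incubation (must start by minute 218); quantification (must start by minute 270). The tightest is minute 93, so incubation must start by 93 − 30 = minute 63.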